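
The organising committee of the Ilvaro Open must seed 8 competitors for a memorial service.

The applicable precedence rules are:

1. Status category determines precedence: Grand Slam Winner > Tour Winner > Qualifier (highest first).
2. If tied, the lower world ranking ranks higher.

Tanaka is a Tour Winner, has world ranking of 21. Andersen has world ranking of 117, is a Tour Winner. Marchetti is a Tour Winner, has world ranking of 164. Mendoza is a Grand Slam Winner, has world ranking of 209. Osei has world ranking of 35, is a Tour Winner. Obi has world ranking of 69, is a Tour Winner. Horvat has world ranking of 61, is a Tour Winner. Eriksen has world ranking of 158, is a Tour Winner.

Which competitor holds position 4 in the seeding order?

Horvat

By status category: Mendoza (Grand Slam Winner); then Tanaka, Osei, Horvat, Obi, Andersen, Eriksen and Marchetti (Tour Winner).
Among Tanaka, Osei, Horvat, Obi, Andersen, Eriksen and Marchetti, by world ranking (lower first): Tanaka (21) before Osei (35) before Horvat (61) before Obi (69) before Andersen (117) before Eriksen (158) before Marchetti (164).
Order: Mendoza, Tanaka, Osei, Horvat, Obi, Andersen, Eriksen, Marchetti.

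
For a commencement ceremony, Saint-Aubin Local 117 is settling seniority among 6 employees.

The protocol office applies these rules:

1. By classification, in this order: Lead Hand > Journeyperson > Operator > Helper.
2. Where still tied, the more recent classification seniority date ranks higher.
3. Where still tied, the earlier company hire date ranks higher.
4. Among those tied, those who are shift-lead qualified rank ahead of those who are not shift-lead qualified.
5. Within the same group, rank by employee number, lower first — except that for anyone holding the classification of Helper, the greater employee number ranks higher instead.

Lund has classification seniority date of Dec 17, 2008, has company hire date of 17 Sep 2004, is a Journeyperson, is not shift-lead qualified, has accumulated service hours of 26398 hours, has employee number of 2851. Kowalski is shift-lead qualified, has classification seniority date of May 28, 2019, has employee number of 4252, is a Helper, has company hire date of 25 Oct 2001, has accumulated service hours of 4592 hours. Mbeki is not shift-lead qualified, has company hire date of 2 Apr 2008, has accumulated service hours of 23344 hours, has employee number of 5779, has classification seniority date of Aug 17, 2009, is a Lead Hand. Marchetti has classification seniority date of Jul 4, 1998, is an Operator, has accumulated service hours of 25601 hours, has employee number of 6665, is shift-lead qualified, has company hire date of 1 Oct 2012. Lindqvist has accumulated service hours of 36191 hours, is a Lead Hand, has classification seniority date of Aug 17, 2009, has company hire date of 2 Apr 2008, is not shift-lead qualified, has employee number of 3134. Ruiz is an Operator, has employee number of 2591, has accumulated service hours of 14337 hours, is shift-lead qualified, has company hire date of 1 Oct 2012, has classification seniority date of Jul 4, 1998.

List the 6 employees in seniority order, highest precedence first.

By classification: Lindqvist and Mbeki (Lead Hand); then Lund (Journeyperson); then Ruiz and Marchetti (Operator); then Kowalski (Helper).
Lindqvist and Mbeki both have classification seniority date Aug 17, 2009, so the next rule applies.
Lindqvist and Mbeki both have company hire date 2 Apr 2008, so the next rule applies.
Lindqvist and Mbeki are each not shift-lead qualified, so the next rule applies.
Among Lindqvist and Mbeki, by employee number (lower first): Lindqvist (3134) before Mbeki (5779).
Ruiz and Marchetti both have classification seniority date Jul 4, 1998, so the next rule applies.
Ruiz and Marchetti both have company hire date 1 Oct 2012, so the next rule applies.
Ruiz and Marchetti are each shift-lead qualified, so the next rule applies.
Among Ruiz and Marchetti, by employee number (lower first): Ruiz (2591) before Marchetti (6665).
Full order: Lindqvist, Mbeki, Lund, Ruiz, Marchetti, Kowalski.

Lindqvist, Mbeki, Lund, Ruiz, Marchetti, Kowalski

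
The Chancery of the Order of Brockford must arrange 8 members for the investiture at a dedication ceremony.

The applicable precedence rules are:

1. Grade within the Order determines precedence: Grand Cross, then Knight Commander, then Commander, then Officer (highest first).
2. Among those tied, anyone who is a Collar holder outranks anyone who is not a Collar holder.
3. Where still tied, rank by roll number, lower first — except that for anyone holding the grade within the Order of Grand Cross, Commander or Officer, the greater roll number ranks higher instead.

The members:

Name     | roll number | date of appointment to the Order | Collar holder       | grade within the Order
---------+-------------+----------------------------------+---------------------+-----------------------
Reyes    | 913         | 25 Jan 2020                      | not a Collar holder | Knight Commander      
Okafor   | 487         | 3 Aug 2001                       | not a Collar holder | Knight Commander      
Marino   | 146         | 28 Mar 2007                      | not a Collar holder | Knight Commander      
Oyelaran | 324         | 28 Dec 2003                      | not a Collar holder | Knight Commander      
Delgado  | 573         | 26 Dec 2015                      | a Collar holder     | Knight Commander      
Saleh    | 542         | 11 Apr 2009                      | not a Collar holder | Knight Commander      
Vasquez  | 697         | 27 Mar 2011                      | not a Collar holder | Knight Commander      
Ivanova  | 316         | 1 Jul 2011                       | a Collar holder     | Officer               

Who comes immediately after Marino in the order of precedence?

By grade within the Order: Delgado, Marino, Oyelaran, Okafor, Saleh, Vasquez and Reyes (Knight Commander); then Ivanova (Officer).
Among Delgado, Marino, Oyelaran, Okafor, Saleh, Vasquez and Reyes, a Collar holder before not a Collar holder: Delgado (a Collar holder) before Marino, Oyelaran, Okafor, Saleh, Vasquez and Reyes (not a Collar holder).
Among Marino, Oyelaran, Okafor, Saleh, Vasquez and Reyes, by roll number (lower first): Marino (146) before Oyelaran (324) before Okafor (487) before Saleh (542) before Vasquez (697) before Reyes (913).
Order: Delgado, Marino, Oyelaran, Okafor, Saleh, Vasquez, Reyes, Ivanova.

Oyelaran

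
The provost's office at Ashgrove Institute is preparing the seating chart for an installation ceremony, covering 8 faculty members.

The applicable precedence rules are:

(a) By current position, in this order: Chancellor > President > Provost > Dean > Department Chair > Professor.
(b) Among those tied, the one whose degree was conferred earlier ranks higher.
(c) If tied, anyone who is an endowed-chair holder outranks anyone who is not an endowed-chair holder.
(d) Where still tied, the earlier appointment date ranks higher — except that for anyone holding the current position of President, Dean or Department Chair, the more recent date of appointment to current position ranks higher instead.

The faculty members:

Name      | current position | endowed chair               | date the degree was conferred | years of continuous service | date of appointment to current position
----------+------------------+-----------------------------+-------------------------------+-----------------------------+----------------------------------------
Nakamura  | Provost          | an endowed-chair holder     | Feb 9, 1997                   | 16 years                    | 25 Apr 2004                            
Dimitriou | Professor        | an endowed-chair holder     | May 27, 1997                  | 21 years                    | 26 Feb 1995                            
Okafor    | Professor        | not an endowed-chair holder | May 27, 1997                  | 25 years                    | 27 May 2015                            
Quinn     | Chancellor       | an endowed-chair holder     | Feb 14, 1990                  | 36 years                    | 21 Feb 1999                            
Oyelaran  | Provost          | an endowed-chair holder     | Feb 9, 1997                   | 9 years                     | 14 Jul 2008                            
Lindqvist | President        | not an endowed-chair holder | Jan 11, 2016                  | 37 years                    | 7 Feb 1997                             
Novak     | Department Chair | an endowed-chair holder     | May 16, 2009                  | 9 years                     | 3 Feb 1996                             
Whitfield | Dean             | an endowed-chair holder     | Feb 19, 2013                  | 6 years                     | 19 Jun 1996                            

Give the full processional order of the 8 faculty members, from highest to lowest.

Quinn, Lindqvist, Nakamura, Oyelaran, Whitfield, Novak, Dimitriou, Okafor

By current position: Quinn (Chancellor); then Lindqvist (President); then Nakamura and Oyelaran (Provost); then Whitfield (Dean); then Novak (Department Chair); then Dimitriou and Okafor (Professor).
Nakamura and Oyelaran both have date the degree was conferred Feb 9, 1997, so the next rule applies.
Nakamura and Oyelaran are each an endowed-chair holder, so the next rule applies.
Among Nakamura and Oyelaran, by date of appointment to current position (earlier first): Nakamura (25 Apr 2004) before Oyelaran (14 Jul 2008).
Dimitriou and Okafor both have date the degree was conferred May 27, 1997, so the next rule applies.
Among Dimitriou and Okafor, an endowed-chair holder before not an endowed-chair holder: Dimitriou (an endowed-chair holder) before Okafor (not an endowed-chair holder).
Full order: Quinn, Lindqvist, Nakamura, Oyelaran, Whitfield, Novak, Dimitriou, Okafor.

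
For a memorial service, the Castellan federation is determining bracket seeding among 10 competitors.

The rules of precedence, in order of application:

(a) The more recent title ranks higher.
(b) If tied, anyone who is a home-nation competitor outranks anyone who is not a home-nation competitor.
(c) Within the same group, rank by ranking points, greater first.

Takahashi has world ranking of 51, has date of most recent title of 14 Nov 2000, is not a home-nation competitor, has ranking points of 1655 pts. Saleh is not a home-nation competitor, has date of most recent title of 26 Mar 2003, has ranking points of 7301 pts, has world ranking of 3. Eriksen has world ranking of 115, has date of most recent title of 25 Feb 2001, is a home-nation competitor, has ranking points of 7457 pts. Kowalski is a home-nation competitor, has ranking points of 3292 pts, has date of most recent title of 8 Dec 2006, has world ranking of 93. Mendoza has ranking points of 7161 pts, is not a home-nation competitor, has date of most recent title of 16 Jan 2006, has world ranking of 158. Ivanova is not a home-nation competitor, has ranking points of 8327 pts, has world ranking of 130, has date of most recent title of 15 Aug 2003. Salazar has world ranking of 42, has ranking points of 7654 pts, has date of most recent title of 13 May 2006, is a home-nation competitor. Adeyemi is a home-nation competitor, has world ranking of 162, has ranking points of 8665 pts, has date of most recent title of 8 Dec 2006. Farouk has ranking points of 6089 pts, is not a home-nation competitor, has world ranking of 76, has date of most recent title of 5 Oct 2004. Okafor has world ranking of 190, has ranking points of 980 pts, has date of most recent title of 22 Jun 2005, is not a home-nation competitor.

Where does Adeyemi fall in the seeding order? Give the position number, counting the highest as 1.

1

By date of most recent title (later first): Adeyemi and Kowalski (both 8 Dec 2006); then Salazar (13 May 2006); then Mendoza (16 Jan 2006); then Okafor (22 Jun 2005); then Farouk (5 Oct 2004); then Ivanova (15 Aug 2003); then Saleh (26 Mar 2003); then Eriksen (25 Feb 2001); then Takahashi (14 Nov 2000).
Adeyemi and Kowalski are each a home-nation competitor, so the next rule applies.
Among Adeyemi and Kowalski, by ranking points (higher first): Adeyemi (8665 pts) before Kowalski (3292 pts).
Order: Adeyemi, Kowalski, Salazar, Mendoza, Okafor, Farouk, Ivanova, Saleh, Eriksen, Takahashi. So position 1.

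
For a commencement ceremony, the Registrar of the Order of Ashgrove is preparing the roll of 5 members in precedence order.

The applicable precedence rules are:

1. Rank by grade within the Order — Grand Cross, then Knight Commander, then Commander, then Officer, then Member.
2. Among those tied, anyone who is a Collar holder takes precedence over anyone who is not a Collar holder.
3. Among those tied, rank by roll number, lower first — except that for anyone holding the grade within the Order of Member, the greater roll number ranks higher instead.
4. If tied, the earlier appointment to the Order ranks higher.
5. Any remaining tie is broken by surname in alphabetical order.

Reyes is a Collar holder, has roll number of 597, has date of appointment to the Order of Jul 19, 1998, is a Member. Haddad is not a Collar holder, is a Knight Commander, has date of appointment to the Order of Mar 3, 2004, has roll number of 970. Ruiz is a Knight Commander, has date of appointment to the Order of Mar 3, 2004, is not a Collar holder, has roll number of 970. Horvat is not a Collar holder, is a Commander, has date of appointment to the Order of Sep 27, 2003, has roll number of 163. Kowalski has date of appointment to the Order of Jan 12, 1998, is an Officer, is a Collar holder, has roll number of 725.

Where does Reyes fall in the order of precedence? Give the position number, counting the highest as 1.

5

By grade within the Order: Haddad and Ruiz (Knight Commander); then Horvat (Commander); then Kowalski (Officer); then Reyes (Member).
Haddad and Ruiz are each not a Collar holder, so the next rule applies.
Haddad and Ruiz both have roll number 970, so the next rule applies.
Haddad and Ruiz both have date of appointment to the Order Mar 3, 2004, so the next rule applies.
Among Haddad and Ruiz, alphabetically by surname: Haddad before Ruiz.
Order: Haddad, Ruiz, Horvat, Kowalski, Reyes. So position 5.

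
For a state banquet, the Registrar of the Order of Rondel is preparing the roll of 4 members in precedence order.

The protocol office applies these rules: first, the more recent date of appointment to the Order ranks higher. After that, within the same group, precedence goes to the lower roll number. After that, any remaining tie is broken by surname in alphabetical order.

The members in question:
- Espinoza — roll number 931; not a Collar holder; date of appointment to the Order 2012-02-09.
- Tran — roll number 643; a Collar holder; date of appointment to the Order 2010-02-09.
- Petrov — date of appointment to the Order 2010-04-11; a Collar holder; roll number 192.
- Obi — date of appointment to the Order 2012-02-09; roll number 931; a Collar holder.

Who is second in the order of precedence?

Obi

By date of appointment to the Order (later first): Espinoza and Obi (both 2012-02-09); then Petrov (2010-04-11); then Tran (2010-02-09).
Espinoza and Obi both have roll number 931, so the next rule applies.
Among Espinoza and Obi, alphabetically by surname: Espinoza before Obi.
Order: Espinoza, Obi, Petrov, Tran.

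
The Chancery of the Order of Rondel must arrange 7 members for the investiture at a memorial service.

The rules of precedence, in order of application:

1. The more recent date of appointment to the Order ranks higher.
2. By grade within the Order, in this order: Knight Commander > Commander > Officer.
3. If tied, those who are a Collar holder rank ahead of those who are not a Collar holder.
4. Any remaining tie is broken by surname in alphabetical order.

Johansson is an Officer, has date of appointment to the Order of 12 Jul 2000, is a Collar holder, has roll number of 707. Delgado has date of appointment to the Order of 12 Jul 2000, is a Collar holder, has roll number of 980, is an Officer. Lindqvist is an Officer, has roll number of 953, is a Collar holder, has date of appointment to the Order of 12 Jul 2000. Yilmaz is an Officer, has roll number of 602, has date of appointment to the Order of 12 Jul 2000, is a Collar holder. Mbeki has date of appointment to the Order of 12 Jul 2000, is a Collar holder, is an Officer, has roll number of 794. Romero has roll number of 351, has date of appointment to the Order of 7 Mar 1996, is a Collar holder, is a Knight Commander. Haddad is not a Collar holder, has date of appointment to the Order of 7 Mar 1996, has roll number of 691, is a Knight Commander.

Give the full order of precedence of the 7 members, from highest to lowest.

By date of appointment to the Order (later first): Delgado, Johansson, Lindqvist, Mbeki and Yilmaz (each 12 Jul 2000); then Romero and Haddad (both 7 Mar 1996).
Delgado, Johansson, Lindqvist, Mbeki and Yilmaz are each Officer, so the next rule applies.
Delgado, Johansson, Lindqvist, Mbeki and Yilmaz are each a Collar holder, so the next rule applies.
Among Delgado, Johansson, Lindqvist, Mbeki and Yilmaz, alphabetically by surname: Delgado before Johansson before Lindqvist before Mbeki before Yilmaz.
Romero and Haddad are each Knight Commander, so the next rule applies.
Among Romero and Haddad, a Collar holder before not a Collar holder: Romero (a Collar holder) before Haddad (not a Collar holder).
Full order: Delgado, Johansson, Lindqvist, Mbeki, Yilmaz, Romero, Haddad.

Delgado, Johansson, Lindqvist, Mbeki, Yilmaz, Romero, Haddad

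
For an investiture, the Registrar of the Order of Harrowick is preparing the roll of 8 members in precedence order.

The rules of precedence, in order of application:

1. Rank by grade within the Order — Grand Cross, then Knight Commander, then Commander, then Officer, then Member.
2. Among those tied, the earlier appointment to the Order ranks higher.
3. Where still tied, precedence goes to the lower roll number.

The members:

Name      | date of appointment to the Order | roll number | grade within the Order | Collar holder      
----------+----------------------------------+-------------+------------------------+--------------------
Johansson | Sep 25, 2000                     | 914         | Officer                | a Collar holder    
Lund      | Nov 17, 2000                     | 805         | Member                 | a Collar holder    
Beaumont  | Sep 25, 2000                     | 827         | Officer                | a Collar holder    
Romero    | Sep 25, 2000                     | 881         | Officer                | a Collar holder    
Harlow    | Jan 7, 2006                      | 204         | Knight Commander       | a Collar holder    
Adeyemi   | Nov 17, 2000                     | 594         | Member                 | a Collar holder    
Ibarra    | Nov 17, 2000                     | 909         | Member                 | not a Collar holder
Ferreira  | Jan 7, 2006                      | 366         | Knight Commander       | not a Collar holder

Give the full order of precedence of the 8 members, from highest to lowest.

Harlow, Ferreira, Beaumont, Romero, Johansson, Adeyemi, Lund, Ibarra

By grade within the Order: Harlow and Ferreira (Knight Commander); then Beaumont, Romero and Johansson (Officer); then Adeyemi, Lund and Ibarra (Member).
Harlow and Ferreira both have date of appointment to the Order Jan 7, 2006, so the next rule applies.
Among Harlow and Ferreira, by roll number (lower first): Harlow (204) before Ferreira (366).
Beaumont, Romero and Johansson all have date of appointment to the Order Sep 25, 2000, so the next rule applies.
Among Beaumont, Romero and Johansson, by roll number (lower first): Beaumont (827) before Romero (881) before Johansson (914).
Adeyemi, Lund and Ibarra all have date of appointment to the Order Nov 17, 2000, so the next rule applies.
Among Adeyemi, Lund and Ibarra, by roll number (lower first): Adeyemi (594) before Lund (805) before Ibarra (909).
Full order: Harlow, Ferreira, Beaumont, Romero, Johansson, Adeyemi, Lund, Ibarra.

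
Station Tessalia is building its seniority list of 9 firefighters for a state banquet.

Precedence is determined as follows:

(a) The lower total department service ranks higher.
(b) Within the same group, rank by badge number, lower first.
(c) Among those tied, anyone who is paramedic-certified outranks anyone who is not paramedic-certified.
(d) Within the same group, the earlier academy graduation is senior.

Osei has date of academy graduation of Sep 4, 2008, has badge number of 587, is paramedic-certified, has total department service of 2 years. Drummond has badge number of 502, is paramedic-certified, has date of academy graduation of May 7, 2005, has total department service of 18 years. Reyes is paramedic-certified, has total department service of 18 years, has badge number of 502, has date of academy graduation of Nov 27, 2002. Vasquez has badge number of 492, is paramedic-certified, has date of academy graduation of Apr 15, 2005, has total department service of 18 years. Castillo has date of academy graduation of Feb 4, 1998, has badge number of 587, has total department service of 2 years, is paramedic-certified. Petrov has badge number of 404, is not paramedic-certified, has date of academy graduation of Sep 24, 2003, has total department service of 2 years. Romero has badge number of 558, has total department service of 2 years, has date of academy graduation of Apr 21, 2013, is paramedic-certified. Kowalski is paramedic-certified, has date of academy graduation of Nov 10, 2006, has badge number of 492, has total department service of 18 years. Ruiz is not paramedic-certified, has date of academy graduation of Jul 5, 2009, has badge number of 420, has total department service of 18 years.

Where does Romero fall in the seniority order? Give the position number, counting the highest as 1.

2

By total department service (lower first): Petrov, Romero, Castillo and Osei (each 2 years); then Ruiz, Vasquez, Kowalski, Reyes and Drummond (each 18 years).
Among Petrov, Romero, Castillo and Osei, by badge number (lower first): Petrov (404) before Romero (558) before Castillo and Osei (587).
Castillo and Osei are each paramedic-certified, so the next rule applies.
Among Castillo and Osei, by date of academy graduation (earlier first): Castillo (Feb 4, 1998) before Osei (Sep 4, 2008).
Among Ruiz, Vasquez, Kowalski, Reyes and Drummond, by badge number (lower first): Ruiz (420) before Vasquez and Kowalski (492) before Reyes and Drummond (502).
Vasquez and Kowalski are each paramedic-certified, so the next rule applies.
Among Vasquez and Kowalski, by date of academy graduation (earlier first): Vasquez (Apr 15, 2005) before Kowalski (Nov 10, 2006).
Reyes and Drummond are each paramedic-certified, so the next rule applies.
Among Reyes and Drummond, by date of academy graduation (earlier first): Reyes (Nov 27, 2002) before Drummond (May 7, 2005).
Order: Petrov, Romero, Castillo, Osei, Ruiz, Vasquez, Kowalski, Reyes, Drummond. So position 2.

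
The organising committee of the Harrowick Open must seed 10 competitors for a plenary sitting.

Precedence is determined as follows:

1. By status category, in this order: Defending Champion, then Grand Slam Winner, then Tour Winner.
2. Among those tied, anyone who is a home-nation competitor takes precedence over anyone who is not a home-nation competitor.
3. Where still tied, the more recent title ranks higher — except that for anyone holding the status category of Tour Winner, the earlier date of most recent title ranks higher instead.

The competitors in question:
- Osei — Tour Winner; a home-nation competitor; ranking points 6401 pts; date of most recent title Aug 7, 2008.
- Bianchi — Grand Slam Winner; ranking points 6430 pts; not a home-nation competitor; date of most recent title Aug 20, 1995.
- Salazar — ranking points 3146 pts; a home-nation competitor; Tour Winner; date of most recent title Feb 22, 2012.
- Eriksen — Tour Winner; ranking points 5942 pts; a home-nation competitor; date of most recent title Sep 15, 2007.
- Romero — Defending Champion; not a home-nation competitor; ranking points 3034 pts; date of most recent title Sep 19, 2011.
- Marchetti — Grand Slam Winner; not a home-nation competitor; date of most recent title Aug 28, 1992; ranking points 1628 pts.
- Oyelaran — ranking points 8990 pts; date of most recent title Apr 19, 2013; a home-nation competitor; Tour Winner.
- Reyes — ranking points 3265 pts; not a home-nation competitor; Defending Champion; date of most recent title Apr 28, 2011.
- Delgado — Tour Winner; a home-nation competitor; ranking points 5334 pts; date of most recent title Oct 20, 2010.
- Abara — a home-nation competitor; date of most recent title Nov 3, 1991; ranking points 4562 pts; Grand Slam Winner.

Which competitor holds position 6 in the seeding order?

By status category: Romero and Reyes (Defending Champion); then Abara, Bianchi and Marchetti (Grand Slam Winner); then Eriksen, Osei, Delgado, Salazar and Oyelaran (Tour Winner).
Romero and Reyes are each not a home-nation competitor, so the next rule applies.
Among Romero and Reyes, by date of most recent title (later first): Romero (Sep 19, 2011) before Reyes (Apr 28, 2011).
Among Abara, Bianchi and Marchetti, a home-nation competitor before not a home-nation competitor: Abara (a home-nation competitor) before Bianchi and Marchetti (not a home-nation competitor).
Among Bianchi and Marchetti, by date of most recent title (later first): Bianchi (Aug 20, 1995) before Marchetti (Aug 28, 1992).
Eriksen, Osei, Delgado, Salazar and Oyelaran are each a home-nation competitor, so the next rule applies.
Among Eriksen, Osei, Delgado, Salazar and Oyelaran, by date of most recent title (earlier first) (reversed rule for this group): Eriksen (Sep 15, 2007) before Osei (Aug 7, 2008) before Delgado (Oct 20, 2010) before Salazar (Feb 22, 2012) before Oyelaran (Apr 19, 2013).
Order: Romero, Reyes, Abara, Bianchi, Marchetti, Eriksen, Osei, Delgado, Salazar, Oyelaran.

Eriksen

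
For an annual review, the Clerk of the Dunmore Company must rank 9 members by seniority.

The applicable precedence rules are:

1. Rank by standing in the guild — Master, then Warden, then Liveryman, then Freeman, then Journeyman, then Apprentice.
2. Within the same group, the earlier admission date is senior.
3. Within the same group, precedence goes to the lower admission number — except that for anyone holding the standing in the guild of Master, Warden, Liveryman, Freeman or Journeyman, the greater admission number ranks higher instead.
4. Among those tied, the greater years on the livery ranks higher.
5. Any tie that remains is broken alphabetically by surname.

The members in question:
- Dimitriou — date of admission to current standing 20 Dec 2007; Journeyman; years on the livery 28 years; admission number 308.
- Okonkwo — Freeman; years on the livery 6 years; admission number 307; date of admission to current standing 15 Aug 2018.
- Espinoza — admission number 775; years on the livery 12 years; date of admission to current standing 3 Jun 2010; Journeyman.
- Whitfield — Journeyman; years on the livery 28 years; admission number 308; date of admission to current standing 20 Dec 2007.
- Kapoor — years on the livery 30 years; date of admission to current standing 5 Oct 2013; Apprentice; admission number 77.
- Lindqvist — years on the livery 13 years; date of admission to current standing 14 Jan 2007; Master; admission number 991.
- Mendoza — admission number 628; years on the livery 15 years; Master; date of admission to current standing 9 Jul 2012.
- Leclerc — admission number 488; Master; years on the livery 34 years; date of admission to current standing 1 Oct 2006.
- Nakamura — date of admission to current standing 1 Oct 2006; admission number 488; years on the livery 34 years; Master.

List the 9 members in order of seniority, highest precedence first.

By standing in the guild: Leclerc, Nakamura, Lindqvist and Mendoza (Master); then Okonkwo (Freeman); then Dimitriou, Whitfield and Espinoza (Journeyman); then Kapoor (Apprentice).
Among Leclerc, Nakamura, Lindqvist and Mendoza, by date of admission to current standing (earlier first): Leclerc and Nakamura (1 Oct 2006) before Lindqvist (14 Jan 2007) before Mendoza (9 Jul 2012).
Leclerc and Nakamura both have admission number 488, so the next rule applies.
Leclerc and Nakamura both have years on the livery 34 years, so the next rule applies.
Among Leclerc and Nakamura, alphabetically by surname: Leclerc before Nakamura.
Among Dimitriou, Whitfield and Espinoza, by date of admission to current standing (earlier first): Dimitriou and Whitfield (20 Dec 2007) before Espinoza (3 Jun 2010).
Dimitriou and Whitfield both have admission number 308, so the next rule applies.
Dimitriou and Whitfield both have years on the livery 28 years, so the next rule applies.
Among Dimitriou and Whitfield, alphabetically by surname: Dimitriou before Whitfield.
Full order: Leclerc, Nakamura, Lindqvist, Mendoza, Okonkwo, Dimitriou, Whitfield, Espinoza, Kapoor.

Leclerc, Nakamura, Lindqvist, Mendoza, Okonkwo, Dimitriou, Whitfield, Espinoza, Kapoor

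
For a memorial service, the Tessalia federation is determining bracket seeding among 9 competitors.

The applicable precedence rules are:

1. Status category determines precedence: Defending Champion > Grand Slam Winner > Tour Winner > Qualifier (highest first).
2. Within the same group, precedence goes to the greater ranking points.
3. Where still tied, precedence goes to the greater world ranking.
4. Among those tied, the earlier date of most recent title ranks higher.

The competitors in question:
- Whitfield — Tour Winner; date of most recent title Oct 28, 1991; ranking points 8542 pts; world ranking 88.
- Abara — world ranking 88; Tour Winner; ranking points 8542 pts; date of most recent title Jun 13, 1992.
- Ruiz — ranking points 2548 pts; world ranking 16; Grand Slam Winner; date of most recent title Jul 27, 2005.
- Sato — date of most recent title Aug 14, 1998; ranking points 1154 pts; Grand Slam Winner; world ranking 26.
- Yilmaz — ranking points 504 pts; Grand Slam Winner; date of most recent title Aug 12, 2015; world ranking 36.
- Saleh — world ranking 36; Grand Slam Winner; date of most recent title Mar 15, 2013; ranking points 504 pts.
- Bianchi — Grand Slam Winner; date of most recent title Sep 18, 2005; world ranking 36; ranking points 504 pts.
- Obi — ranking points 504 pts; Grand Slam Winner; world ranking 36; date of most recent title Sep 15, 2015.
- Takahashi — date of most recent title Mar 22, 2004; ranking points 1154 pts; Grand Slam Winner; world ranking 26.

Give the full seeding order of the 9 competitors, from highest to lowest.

Ruiz, Sato, Takahashi, Bianchi, Saleh, Yilmaz, Obi, Whitfield, Abara

By status category: Ruiz, Sato, Takahashi, Bianchi, Saleh, Yilmaz and Obi (Grand Slam Winner); then Whitfield and Abara (Tour Winner).
Among Ruiz, Sato, Takahashi, Bianchi, Saleh, Yilmaz and Obi, by ranking points (higher first): Ruiz (2548 pts) before Sato and Takahashi (1154 pts) before Bianchi, Saleh, Yilmaz and Obi (504 pts).
Sato and Takahashi both have world ranking 26, so the next rule applies.
Among Sato and Takahashi, by date of most recent title (earlier first): Sato (Aug 14, 1998) before Takahashi (Mar 22, 2004).
Bianchi, Saleh, Yilmaz and Obi all have world ranking 36, so the next rule applies.
Among Bianchi, Saleh, Yilmaz and Obi, by date of most recent title (earlier first): Bianchi (Sep 18, 2005) before Saleh (Mar 15, 2013) before Yilmaz (Aug 12, 2015) before Obi (Sep 15, 2015).
Whitfield and Abara both have ranking points 8542 pts, so the next rule applies.
Whitfield and Abara both have world ranking 88, so the next rule applies.
Among Whitfield and Abara, by date of most recent title (earlier first): Whitfield (Oct 28, 1991) before Abara (Jun 13, 1992).
Full order: Ruiz, Sato, Takahashi, Bianchi, Saleh, Yilmaz, Obi, Whitfield, Abara.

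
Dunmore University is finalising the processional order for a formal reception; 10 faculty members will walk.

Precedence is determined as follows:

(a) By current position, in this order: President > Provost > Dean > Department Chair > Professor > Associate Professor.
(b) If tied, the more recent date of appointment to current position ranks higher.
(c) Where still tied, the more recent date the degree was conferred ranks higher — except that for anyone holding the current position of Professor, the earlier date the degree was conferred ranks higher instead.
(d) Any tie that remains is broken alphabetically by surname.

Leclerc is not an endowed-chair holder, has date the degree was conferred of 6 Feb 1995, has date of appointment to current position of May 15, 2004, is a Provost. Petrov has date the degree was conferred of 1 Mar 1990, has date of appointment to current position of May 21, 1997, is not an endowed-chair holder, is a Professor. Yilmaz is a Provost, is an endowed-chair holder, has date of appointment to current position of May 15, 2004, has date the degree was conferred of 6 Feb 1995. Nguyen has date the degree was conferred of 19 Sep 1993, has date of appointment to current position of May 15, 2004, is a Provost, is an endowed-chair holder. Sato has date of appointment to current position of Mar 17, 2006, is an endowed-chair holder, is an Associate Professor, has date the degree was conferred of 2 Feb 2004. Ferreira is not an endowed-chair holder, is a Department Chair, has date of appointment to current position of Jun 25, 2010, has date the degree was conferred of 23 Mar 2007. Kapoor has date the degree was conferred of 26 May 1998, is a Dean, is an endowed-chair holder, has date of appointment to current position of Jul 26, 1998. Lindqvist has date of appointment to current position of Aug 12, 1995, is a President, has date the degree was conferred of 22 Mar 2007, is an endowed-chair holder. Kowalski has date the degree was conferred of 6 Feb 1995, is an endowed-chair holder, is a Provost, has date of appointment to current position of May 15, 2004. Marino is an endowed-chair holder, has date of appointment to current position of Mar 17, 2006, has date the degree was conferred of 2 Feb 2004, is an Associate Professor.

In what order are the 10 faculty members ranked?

By current position: Lindqvist (President); then Kowalski, Leclerc, Yilmaz and Nguyen (Provost); then Kapoor (Dean); then Ferreira (Department Chair); then Petrov (Professor); then Marino and Sato (Associate Professor).
Kowalski, Leclerc, Yilmaz and Nguyen all have date of appointment to current position May 15, 2004, so the next rule applies.
Among Kowalski, Leclerc, Yilmaz and Nguyen, by date the degree was conferred (later first): Kowalski, Leclerc and Yilmaz (6 Feb 1995) before Nguyen (19 Sep 1993).
Among Kowalski, Leclerc and Yilmaz, alphabetically by surname: Kowalski before Leclerc before Yilmaz.
Marino and Sato both have date of appointment to current position Mar 17, 2006, so the next rule applies.
Marino and Sato both have date the degree was conferred 2 Feb 2004, so the next rule applies.
Among Marino and Sato, alphabetically by surname: Marino before Sato.
Full order: Lindqvist, Kowalski, Leclerc, Yilmaz, Nguyen, Kapoor, Ferreira, Petrov, Marino, Sato.

Lindqvist, Kowalski, Leclerc, Yilmaz, Nguyen, Kapoor, Ferreira, Petrov, Marino, Sato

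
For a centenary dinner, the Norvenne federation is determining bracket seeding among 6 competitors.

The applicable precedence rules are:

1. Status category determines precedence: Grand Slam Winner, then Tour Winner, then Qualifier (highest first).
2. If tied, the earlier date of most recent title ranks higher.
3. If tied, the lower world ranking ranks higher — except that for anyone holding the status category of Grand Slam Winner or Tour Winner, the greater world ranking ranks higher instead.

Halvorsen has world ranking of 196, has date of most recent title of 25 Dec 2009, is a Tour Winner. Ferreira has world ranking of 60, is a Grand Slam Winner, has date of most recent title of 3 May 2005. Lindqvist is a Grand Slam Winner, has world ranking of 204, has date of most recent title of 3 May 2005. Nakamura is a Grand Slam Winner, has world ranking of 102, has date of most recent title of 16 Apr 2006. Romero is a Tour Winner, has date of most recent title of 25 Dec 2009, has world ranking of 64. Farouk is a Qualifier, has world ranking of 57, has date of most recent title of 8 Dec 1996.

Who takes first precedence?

Lindqvist

By status category: Lindqvist, Ferreira and Nakamura (Grand Slam Winner); then Halvorsen and Romero (Tour Winner); then Farouk (Qualifier).
Among Lindqvist, Ferreira and Nakamura, by date of most recent title (earlier first): Lindqvist and Ferreira (3 May 2005) before Nakamura (16 Apr 2006).
Among Lindqvist and Ferreira, by world ranking (higher first) (reversed rule for this group): Lindqvist (204) before Ferreira (60).
Halvorsen and Romero both have date of most recent title 25 Dec 2009, so the next rule applies.
Among Halvorsen and Romero, by world ranking (higher first) (reversed rule for this group): Halvorsen (196) before Romero (64).
Order: Lindqvist, Ferreira, Nakamura, Halvorsen, Romero, Farouk.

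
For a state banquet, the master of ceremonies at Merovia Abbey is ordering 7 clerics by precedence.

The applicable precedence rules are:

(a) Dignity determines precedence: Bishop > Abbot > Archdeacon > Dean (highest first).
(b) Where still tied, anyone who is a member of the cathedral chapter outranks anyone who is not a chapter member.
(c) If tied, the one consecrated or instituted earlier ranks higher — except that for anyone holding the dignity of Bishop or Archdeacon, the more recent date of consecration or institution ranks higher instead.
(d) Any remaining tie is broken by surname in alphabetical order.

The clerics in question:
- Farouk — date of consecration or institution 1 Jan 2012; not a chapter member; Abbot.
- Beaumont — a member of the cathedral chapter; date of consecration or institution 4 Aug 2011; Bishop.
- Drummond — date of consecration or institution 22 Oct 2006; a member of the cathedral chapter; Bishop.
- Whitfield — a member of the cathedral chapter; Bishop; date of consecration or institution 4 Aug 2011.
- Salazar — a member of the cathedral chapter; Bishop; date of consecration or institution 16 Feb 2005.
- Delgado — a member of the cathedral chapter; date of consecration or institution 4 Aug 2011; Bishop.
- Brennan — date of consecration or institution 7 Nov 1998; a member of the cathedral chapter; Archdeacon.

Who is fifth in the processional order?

By dignity: Beaumont, Delgado, Whitfield, Drummond and Salazar (Bishop); then Farouk (Abbot); then Brennan (Archdeacon).
Beaumont, Delgado, Whitfield, Drummond and Salazar are each a member of the cathedral chapter, so the next rule applies.
Among Beaumont, Delgado, Whitfield, Drummond and Salazar, by date of consecration or institution (later first) (reversed rule for this group): Beaumont, Delgado and Whitfield (4 Aug 2011) before Drummond (22 Oct 2006) before Salazar (16 Feb 2005).
Among Beaumont, Delgado and Whitfield, alphabetically by surname: Beaumont before Delgado before Whitfield.
Order: Beaumont, Delgado, Whitfield, Drummond, Salazar, Farouk, Brennan.

Salazar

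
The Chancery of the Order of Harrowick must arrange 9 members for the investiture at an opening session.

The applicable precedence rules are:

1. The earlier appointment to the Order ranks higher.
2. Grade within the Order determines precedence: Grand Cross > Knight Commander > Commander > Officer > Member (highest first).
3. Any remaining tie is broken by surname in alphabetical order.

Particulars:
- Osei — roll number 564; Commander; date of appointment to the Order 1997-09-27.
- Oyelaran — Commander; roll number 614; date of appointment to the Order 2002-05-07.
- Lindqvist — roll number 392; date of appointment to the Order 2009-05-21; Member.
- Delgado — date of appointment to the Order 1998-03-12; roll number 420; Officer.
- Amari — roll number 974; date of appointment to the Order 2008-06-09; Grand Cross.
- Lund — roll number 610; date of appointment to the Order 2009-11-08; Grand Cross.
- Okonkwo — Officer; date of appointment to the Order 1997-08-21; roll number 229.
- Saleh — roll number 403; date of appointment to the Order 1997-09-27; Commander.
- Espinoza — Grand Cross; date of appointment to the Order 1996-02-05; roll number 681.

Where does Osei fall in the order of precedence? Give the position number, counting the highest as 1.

3

By date of appointment to the Order (earlier first): Espinoza (1996-02-05); then Okonkwo (1997-08-21); then Osei and Saleh (both 1997-09-27); then Delgado (1998-03-12); then Oyelaran (2002-05-07); then Amari (2008-06-09); then Lindqvist (2009-05-21); then Lund (2009-11-08).
Osei and Saleh are each Commander, so the next rule applies.
Among Osei and Saleh, alphabetically by surname: Osei before Saleh.
Order: Espinoza, Okonkwo, Osei, Saleh, Delgado, Oyelaran, Amari, Lindqvist, Lund. So position 3.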